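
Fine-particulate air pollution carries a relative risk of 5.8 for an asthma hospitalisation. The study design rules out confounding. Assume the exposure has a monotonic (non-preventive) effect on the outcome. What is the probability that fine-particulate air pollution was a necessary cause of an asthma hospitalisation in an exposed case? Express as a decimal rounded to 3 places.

Under exogeneity and monotonicity, PN = (RR − 1) / RR = 1 − 1/RR.
PN = (5.8 − 1) / 5.8 = 4.8 / 5.8 ≈ 0.8276

PN ≈ 0.828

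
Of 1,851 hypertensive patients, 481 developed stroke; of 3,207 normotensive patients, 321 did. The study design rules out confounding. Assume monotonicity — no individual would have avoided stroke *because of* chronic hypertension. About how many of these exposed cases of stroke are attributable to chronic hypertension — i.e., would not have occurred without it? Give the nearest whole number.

p₁ = P(outcome | exposed) = 481/1851 = 0.25986
p₀ = P(outcome | unexposed) = 321/3207 = 0.10009
PN = (p₁ − p₀)/p₁ = (0.25986 − 0.10009) / 0.25986 ≈ 0.61482.
Attributable cases ≈ PN × (exposed cases) = 0.61482 × 481 ≈ 295.73.

about 296 cases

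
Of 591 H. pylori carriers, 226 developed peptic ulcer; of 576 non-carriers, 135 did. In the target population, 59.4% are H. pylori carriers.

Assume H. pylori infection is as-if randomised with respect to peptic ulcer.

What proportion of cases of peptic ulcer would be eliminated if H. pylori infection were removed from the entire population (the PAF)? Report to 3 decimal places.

PAF ≈ 0.273

p₁ = P(outcome | exposed) = 226/591 = 0.3824
p₀ = P(outcome | unexposed) = 135/576 = 0.23438
Overall risk P(Y=1) = π·p₁ + (1−π)·p₀ = 0.594×0.3824 + 0.406×0.23438 = 0.3223.
Under exogeneity, PAF = [P(Y=1) − p₀] / P(Y=1).
PAF = (0.3223 − 0.23438) / 0.3223 ≈ 0.2728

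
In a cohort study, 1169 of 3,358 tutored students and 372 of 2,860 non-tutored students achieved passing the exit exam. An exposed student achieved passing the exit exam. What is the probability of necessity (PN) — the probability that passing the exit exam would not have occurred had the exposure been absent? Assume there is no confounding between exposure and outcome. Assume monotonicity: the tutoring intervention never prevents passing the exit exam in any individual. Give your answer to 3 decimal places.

p₁ = P(outcome | exposed) = 1169/3358 = 0.34812
p₀ = P(outcome | unexposed) = 372/2860 = 0.13007
Under exogeneity and monotonicity, PN = (p₁ − p₀) / p₁.
PN = (0.34812 − 0.13007) / 0.34812 = 0.21805 / 0.34812 ≈ 0.6264

PN ≈ 0.626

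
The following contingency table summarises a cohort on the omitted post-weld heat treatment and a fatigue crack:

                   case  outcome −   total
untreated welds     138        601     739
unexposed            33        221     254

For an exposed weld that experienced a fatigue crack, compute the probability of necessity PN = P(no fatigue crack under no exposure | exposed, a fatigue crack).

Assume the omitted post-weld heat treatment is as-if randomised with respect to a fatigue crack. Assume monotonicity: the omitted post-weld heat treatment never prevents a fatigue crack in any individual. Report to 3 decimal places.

p₁ = P(outcome | exposed) = 138/739 = 0.18674
p₀ = P(outcome | unexposed) = 33/254 = 0.12992
Under exogeneity and monotonicity, PN = (p₁ − p₀) / p₁.
PN = (0.18674 − 0.12992) / 0.18674 = 0.056818 / 0.18674 ≈ 0.3043

PN ≈ 0.304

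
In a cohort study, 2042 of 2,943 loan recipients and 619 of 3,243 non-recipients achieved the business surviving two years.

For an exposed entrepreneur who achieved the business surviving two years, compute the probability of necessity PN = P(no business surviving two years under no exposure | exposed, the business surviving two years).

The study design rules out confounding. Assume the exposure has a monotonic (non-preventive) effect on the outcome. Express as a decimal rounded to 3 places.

PN ≈ 0.725

p₁ = P(outcome | exposed) = 2042/2943 = 0.69385
p₀ = P(outcome | unexposed) = 619/3243 = 0.19087
Under exogeneity and monotonicity, PN = (p₁ − p₀) / p₁.
PN = (0.69385 − 0.19087) / 0.69385 = 0.50298 / 0.69385 ≈ 0.7249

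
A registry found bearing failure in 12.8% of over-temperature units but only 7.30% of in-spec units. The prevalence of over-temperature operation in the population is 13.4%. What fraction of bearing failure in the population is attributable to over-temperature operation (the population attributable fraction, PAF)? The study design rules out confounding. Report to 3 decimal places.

p₁ = 0.128, p₀ = 0.073.
Overall risk P(Y=1) = π·p₁ + (1−π)·p₀ = 0.134×0.128 + 0.866×0.073 = 0.08037.
Under exogeneity, PAF = [P(Y=1) − p₀] / P(Y=1).
PAF = (0.08037 − 0.073) / 0.08037 ≈ 0.0917

PAF ≈ 0.092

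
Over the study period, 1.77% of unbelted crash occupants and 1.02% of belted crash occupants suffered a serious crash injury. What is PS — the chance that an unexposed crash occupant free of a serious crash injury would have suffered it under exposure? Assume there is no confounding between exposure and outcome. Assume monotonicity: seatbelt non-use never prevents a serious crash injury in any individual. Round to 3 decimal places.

p₁ = 0.0177, p₀ = 0.0102.
Under exogeneity and monotonicity, PS = (p₁ − p₀) / (1 − p₀).
PS = (0.0177 − 0.0102) / (1 − 0.0102) = 0.0075 / 0.9898 ≈ 0.0076

PS ≈ 0.008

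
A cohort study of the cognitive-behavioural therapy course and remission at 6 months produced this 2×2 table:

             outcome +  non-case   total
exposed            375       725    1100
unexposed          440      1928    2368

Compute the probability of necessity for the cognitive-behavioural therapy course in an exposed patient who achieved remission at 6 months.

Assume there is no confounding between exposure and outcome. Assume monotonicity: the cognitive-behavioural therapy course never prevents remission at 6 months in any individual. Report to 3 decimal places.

p₁ = P(outcome | exposed) = 375/1100 = 0.34091
p₀ = P(outcome | unexposed) = 440/2368 = 0.18581
Under exogeneity and monotonicity, PN = (p₁ − p₀)/p₁.
PN = (0.34091 − 0.18581) / 0.34091 ≈ 0.4550

PN ≈ 0.455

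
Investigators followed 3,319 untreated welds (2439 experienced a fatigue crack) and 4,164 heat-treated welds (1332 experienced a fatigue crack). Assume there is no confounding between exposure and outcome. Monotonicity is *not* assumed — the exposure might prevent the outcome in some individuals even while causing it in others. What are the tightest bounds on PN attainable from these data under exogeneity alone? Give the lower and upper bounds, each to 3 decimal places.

0.565 ≤ PN ≤ 0.926

p₁ = P(outcome | exposed) = 2439/3319 = 0.73486
p₀ = P(outcome | unexposed) = 1332/4164 = 0.31988
Under exogeneity alone the bounds on PN are max{0,(p₁−p₀)/p₁} ≤ PN ≤ min{1,(1−p₀)/p₁}.
  lower = (p₁ − p₀)/p₁ = 0.41498 / 0.73486 ≈ 0.5647
  upper = min{1, (1 − p₀)/p₁} = 0.68012 / 0.73486 ≈ 0.9255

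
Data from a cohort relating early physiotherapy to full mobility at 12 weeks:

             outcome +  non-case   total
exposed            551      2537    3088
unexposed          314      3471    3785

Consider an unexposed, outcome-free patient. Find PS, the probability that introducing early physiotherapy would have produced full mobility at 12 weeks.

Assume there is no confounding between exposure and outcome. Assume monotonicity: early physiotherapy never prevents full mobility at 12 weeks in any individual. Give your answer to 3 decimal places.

p₁ = P(outcome | exposed) = 551/3088 = 0.17843
p₀ = P(outcome | unexposed) = 314/3785 = 0.082959
Under exogeneity and monotonicity, PS = (p₁ − p₀) / (1 − p₀).
PS = (0.17843 − 0.082959) / (1 − 0.082959) = 0.095474 / 0.91704 ≈ 0.1041

PS ≈ 0.104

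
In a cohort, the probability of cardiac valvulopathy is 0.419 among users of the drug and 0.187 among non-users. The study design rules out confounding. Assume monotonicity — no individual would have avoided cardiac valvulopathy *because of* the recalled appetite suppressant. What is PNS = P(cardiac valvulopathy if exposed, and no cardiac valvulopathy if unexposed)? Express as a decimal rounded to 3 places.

Let p₁ = 0.419, p₀ = 0.187.
Under exogeneity and monotonicity, PNS = p₁ − p₀.
PNS = 0.419 − 0.187 = 0.232

PNS ≈ 0.232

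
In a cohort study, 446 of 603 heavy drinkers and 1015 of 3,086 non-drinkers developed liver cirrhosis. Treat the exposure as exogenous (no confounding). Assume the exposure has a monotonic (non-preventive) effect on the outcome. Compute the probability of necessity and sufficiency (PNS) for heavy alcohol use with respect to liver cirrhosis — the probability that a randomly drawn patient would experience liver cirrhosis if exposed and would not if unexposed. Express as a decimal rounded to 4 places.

p₁ = P(outcome | exposed) = 446/603 = 0.73964
p₀ = P(outcome | unexposed) = 1015/3086 = 0.3289
Under exogeneity and monotonicity, PNS = p₁ − p₀.
PNS = 0.73964 − 0.3289 = 0.41073

PNS ≈ 0.4107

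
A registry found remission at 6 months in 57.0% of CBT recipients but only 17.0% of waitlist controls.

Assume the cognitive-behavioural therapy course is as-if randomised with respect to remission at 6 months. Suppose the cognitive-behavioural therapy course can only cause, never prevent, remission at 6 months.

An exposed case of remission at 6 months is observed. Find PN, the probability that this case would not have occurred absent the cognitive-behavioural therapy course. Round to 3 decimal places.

p₁ = 0.57, p₀ = 0.17.
Under exogeneity and monotonicity, PN = (p₁ − p₀) / p₁.
PN = (0.57 − 0.17) / 0.57 = 0.4 / 0.57 ≈ 0.7018

PN ≈ 0.702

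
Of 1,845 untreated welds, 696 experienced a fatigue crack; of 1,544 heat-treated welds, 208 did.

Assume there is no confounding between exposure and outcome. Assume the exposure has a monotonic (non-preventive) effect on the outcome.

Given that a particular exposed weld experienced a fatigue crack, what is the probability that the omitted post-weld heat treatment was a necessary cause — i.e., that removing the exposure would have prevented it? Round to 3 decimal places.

p₁ = P(outcome | exposed) = 696/1845 = 0.37724
p₀ = P(outcome | unexposed) = 208/1544 = 0.13472
Under exogeneity and monotonicity, PN = (p₁ − p₀) / p₁.
PN = (0.37724 − 0.13472) / 0.37724 = 0.24252 / 0.37724 ≈ 0.6429

PN ≈ 0.643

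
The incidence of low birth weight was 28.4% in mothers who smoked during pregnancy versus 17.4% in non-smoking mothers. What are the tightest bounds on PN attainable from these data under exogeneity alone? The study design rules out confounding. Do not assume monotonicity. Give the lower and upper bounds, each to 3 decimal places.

0.387 ≤ PN ≤ 1.000

p₁ = 0.284, p₀ = 0.174.
Under exogeneity alone the bounds on PN are max{0,(p₁−p₀)/p₁} ≤ PN ≤ min{1,(1−p₀)/p₁}.
  lower = (p₁ − p₀)/p₁ = 0.11 / 0.284 ≈ 0.3873
  upper = min{1, (1 − p₀)/p₁} = 0.826 / 0.284 ≈ 2.9085 → capped at 1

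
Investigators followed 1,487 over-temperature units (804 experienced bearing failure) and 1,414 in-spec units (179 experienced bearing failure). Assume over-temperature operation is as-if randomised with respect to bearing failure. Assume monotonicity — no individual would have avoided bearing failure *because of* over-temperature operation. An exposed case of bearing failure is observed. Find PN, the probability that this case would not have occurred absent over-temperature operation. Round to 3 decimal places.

p₁ = P(outcome | exposed) = 804/1487 = 0.54069
p₀ = P(outcome | unexposed) = 179/1414 = 0.12659
Under exogeneity and monotonicity, PN = (p₁ − p₀) / p₁.
PN = (0.54069 − 0.12659) / 0.54069 = 0.41409 / 0.54069 ≈ 0.7659

PN ≈ 0.766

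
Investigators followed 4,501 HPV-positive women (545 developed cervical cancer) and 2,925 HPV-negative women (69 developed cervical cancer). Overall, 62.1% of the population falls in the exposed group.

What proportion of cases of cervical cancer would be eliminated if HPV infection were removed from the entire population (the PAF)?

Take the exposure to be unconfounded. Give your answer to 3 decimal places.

PAF ≈ 0.720

p₁ = P(outcome | exposed) = 545/4501 = 0.12108
p₀ = P(outcome | unexposed) = 69/2925 = 0.02359
Overall risk P(Y=1) = π·p₁ + (1−π)·p₀ = 0.621×0.12108 + 0.379×0.02359 = 0.084134.
Under exogeneity, PAF = [P(Y=1) − p₀] / P(Y=1).
PAF = (0.084134 − 0.02359) / 0.084134 ≈ 0.7196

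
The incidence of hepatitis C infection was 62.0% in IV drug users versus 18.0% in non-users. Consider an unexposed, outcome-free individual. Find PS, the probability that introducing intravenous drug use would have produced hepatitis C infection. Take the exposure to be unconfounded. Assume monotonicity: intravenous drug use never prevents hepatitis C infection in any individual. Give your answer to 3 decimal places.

p₁ = 0.62, p₀ = 0.18.
Under exogeneity and monotonicity, PS = (p₁ − p₀) / (1 − p₀).
PS = (0.62 − 0.18) / (1 − 0.18) = 0.44 / 0.82 ≈ 0.5366

PS ≈ 0.537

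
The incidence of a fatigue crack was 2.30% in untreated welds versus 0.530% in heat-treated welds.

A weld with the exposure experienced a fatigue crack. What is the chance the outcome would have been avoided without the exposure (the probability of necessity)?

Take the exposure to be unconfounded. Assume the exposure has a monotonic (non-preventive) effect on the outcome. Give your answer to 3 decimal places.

p₁ = 0.023, p₀ = 0.0053.
Under exogeneity and monotonicity, PN = (p₁ − p₀) / p₁.
PN = (0.023 − 0.0053) / 0.023 = 0.0177 / 0.023 ≈ 0.7696

PN ≈ 0.770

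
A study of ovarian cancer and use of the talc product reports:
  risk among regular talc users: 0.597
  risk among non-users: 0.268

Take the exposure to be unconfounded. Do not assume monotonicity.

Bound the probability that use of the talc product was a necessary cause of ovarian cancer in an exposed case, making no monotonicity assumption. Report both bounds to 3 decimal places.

Let p₁ = 0.597, p₀ = 0.268.
Under exogeneity alone the bounds on PN are max{0,(p₁−p₀)/p₁} ≤ PN ≤ min{1,(1−p₀)/p₁}.
  lower = (p₁ − p₀)/p₁ = 0.329 / 0.597 ≈ 0.5511
  upper = min{1, (1 − p₀)/p₁} = 0.732 / 0.597 ≈ 1.2261 → capped at 1

0.551 ≤ PN ≤ 1.000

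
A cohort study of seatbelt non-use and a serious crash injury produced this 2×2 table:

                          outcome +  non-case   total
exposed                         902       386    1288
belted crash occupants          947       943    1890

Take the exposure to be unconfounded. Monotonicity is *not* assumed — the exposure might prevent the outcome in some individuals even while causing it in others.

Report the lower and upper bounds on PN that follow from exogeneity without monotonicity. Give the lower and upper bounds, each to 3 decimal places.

0.285 ≤ PN ≤ 0.712

p₁ = P(outcome | exposed) = 902/1288 = 0.70031
p₀ = P(outcome | unexposed) = 947/1890 = 0.50106
Under exogeneity alone the bounds on PN are max{0,(p₁−p₀)/p₁} ≤ PN ≤ min{1,(1−p₀)/p₁}.
  lower = (p₁ − p₀)/p₁ = 0.19925 / 0.70031 ≈ 0.2845
  upper = min{1, (1 − p₀)/p₁} = 0.49894 / 0.70031 ≈ 0.7125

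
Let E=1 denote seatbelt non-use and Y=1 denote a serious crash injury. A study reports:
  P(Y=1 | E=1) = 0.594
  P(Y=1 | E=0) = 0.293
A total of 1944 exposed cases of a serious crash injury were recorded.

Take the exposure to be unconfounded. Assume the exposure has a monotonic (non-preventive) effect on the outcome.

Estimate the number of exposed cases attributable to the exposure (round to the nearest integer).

about 985 cases

Let p₁ = 0.594, p₀ = 0.293.
PN = (p₁ − p₀)/p₁ = (0.594 − 0.293) / 0.594 ≈ 0.50673.
Attributable cases ≈ PN × (exposed cases) = 0.50673 × 1944 ≈ 985.09.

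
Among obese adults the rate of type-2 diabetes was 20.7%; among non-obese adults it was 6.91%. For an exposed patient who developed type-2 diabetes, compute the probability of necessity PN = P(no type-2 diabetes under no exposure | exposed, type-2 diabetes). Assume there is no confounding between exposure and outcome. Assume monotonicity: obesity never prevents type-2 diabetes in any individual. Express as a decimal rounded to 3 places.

p₁ = 0.207, p₀ = 0.0691.
Under exogeneity and monotonicity, PN = (p₁ − p₀) / p₁.
PN = (0.207 − 0.0691) / 0.207 = 0.1379 / 0.207 ≈ 0.6662

PN ≈ 0.666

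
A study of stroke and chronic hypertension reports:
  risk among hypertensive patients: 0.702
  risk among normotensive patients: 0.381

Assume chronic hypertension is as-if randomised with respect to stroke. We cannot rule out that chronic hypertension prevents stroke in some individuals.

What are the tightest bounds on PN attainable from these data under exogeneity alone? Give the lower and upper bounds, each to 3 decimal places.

0.457 ≤ PN ≤ 0.882

Let p₁ = 0.702, p₀ = 0.381.
Under exogeneity alone the bounds on PN are max{0,(p₁−p₀)/p₁} ≤ PN ≤ min{1,(1−p₀)/p₁}.
  lower = (p₁ − p₀)/p₁ = 0.321 / 0.702 ≈ 0.4573
  upper = min{1, (1 − p₀)/p₁} = 0.619 / 0.702 ≈ 0.8818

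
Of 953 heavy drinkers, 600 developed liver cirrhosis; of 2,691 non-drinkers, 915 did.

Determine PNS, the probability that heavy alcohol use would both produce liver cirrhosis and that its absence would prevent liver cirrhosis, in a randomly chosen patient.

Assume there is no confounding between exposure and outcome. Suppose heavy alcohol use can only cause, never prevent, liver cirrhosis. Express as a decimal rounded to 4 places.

p₁ = P(outcome | exposed) = 600/953 = 0.62959
p₀ = P(outcome | unexposed) = 915/2691 = 0.34002
Under exogeneity and monotonicity, PNS = p₁ − p₀.
PNS = 0.62959 − 0.34002 = 0.28957

PNS ≈ 0.2896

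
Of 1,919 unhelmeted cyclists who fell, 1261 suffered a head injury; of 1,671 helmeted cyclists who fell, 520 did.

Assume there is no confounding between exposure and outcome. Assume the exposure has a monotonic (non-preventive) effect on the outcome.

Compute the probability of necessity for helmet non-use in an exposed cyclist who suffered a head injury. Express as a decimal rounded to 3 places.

p₁ = P(outcome | exposed) = 1261/1919 = 0.65711
p₀ = P(outcome | unexposed) = 520/1671 = 0.31119
Under exogeneity and monotonicity, PN = (p₁ − p₀) / p₁.
PN = (0.65711 − 0.31119) / 0.65711 = 0.34592 / 0.65711 ≈ 0.5264

PN ≈ 0.526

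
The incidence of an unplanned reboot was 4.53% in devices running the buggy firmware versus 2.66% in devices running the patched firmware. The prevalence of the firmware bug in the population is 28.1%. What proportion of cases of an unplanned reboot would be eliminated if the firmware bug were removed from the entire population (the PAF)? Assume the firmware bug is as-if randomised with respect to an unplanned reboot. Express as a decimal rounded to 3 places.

p₁ = 0.0453, p₀ = 0.0266.
Overall risk P(Y=1) = π·p₁ + (1−π)·p₀ = 0.281×0.0453 + 0.719×0.0266 = 0.031855.
Under exogeneity, PAF = [P(Y=1) − p₀] / P(Y=1).
PAF = (0.031855 − 0.0266) / 0.031855 ≈ 0.1650

PAF ≈ 0.165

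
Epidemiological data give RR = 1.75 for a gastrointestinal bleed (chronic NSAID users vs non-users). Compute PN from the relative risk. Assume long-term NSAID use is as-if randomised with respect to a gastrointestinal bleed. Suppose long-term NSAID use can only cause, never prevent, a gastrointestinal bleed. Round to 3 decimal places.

Under exogeneity and monotonicity, PN = (RR − 1) / RR = 1 − 1/RR.
PN = (1.75 − 1) / 1.75 = 0.75 / 1.75 ≈ 0.4286

PN ≈ 0.429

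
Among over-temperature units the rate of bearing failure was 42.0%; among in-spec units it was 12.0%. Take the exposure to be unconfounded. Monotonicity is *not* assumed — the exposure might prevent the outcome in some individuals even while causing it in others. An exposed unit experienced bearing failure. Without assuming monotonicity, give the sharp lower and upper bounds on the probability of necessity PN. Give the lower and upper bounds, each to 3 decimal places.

0.714 ≤ PN ≤ 1.000

p₁ = 0.42, p₀ = 0.12.
Under exogeneity alone the bounds on PN are max{0,(p₁−p₀)/p₁} ≤ PN ≤ min{1,(1−p₀)/p₁}.
  lower = (p₁ − p₀)/p₁ = 0.3 / 0.42 ≈ 0.7143
  upper = min{1, (1 − p₀)/p₁} = 0.88 / 0.42 ≈ 2.0952 → capped at 1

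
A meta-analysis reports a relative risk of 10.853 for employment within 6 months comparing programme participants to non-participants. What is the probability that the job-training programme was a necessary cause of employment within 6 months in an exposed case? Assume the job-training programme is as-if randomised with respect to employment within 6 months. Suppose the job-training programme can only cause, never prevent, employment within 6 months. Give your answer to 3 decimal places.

Under exogeneity and monotonicity, PN = (RR − 1) / RR = 1 − 1/RR.
PN = (10.853 − 1) / 10.853 = 9.853 / 10.853 ≈ 0.9079

PN ≈ 0.908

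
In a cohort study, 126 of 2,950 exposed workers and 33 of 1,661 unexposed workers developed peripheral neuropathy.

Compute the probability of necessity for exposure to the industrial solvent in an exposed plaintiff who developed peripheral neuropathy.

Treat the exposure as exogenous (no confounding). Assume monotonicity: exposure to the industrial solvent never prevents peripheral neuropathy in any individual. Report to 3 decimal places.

PN ≈ 0.535

p₁ = P(outcome | exposed) = 126/2950 = 0.042712
p₀ = P(outcome | unexposed) = 33/1661 = 0.019868
Under exogeneity and monotonicity, PN = (p₁ − p₀) / p₁.
PN = (0.042712 − 0.019868) / 0.042712 = 0.022844 / 0.042712 ≈ 0.5348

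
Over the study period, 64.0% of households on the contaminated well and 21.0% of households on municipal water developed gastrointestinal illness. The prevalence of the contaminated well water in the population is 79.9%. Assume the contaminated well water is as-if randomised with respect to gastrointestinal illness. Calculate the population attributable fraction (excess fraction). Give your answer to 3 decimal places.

PAF ≈ 0.621

p₁ = 0.64, p₀ = 0.21.
Overall risk P(Y=1) = π·p₁ + (1−π)·p₀ = 0.799×0.64 + 0.201×0.21 = 0.55357.
Under exogeneity, PAF = [P(Y=1) − p₀] / P(Y=1).
PAF = (0.55357 − 0.21) / 0.55357 ≈ 0.6206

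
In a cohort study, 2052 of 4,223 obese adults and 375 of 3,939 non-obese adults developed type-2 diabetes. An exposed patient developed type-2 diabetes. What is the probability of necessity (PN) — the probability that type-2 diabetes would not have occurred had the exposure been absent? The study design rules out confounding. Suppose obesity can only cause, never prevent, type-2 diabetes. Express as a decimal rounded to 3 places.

p₁ = P(outcome | exposed) = 2052/4223 = 0.48591
p₀ = P(outcome | unexposed) = 375/3939 = 0.095202
Under exogeneity and monotonicity, PN = (p₁ − p₀) / p₁.
PN = (0.48591 − 0.095202) / 0.48591 = 0.39071 / 0.48591 ≈ 0.8041

PN ≈ 0.804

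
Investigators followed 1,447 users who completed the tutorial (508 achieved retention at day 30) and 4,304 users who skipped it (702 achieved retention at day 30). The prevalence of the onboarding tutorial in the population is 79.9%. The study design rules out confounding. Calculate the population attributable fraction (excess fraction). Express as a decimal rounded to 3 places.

p₁ = P(outcome | exposed) = 508/1447 = 0.35107
p₀ = P(outcome | unexposed) = 702/4304 = 0.1631
Overall risk P(Y=1) = π·p₁ + (1−π)·p₀ = 0.799×0.35107 + 0.201×0.1631 = 0.31329.
Under exogeneity, PAF = [P(Y=1) − p₀] / P(Y=1).
PAF = (0.31329 − 0.1631) / 0.31329 ≈ 0.4794

PAF ≈ 0.479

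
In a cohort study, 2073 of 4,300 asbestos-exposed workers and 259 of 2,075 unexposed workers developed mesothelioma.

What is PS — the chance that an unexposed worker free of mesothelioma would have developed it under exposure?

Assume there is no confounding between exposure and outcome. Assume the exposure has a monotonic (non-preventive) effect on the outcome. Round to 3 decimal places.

p₁ = P(outcome | exposed) = 2073/4300 = 0.48209
p₀ = P(outcome | unexposed) = 259/2075 = 0.12482
Under exogeneity and monotonicity, PS = (p₁ − p₀) / (1 − p₀).
PS = (0.48209 − 0.12482) / (1 − 0.12482) = 0.35727 / 0.87518 ≈ 0.4082

PS ≈ 0.408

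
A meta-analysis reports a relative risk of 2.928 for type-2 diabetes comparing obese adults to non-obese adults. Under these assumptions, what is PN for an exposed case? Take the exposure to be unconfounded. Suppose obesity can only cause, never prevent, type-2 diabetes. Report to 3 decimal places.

PN ≈ 0.658

Under exogeneity and monotonicity, PN = (RR − 1) / RR = 1 − 1/RR.
PN = (2.928 − 1) / 2.928 = 1.928 / 2.928 ≈ 0.6585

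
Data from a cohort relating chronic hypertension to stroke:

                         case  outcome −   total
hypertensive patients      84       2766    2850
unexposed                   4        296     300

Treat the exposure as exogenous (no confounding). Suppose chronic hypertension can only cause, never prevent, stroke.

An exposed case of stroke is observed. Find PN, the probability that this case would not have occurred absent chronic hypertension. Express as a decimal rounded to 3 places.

p₁ = P(outcome | exposed) = 84/2850 = 0.029474
p₀ = P(outcome | unexposed) = 4/300 = 0.013333
Under exogeneity and monotonicity, PN = (p₁ − p₀) / p₁.
PN = (0.029474 − 0.013333) / 0.029474 = 0.01614 / 0.029474 ≈ 0.5476

PN ≈ 0.548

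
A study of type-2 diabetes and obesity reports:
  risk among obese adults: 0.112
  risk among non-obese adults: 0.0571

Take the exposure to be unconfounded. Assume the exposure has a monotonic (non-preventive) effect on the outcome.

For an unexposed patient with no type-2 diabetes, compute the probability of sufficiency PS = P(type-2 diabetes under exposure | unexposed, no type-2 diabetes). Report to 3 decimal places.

Let p₁ = 0.112, p₀ = 0.0571.
Under exogeneity and monotonicity, PS = (p₁ − p₀) / (1 − p₀).
PS = (0.112 − 0.0571) / (1 − 0.0571) = 0.0549 / 0.9429 ≈ 0.0582

PS ≈ 0.058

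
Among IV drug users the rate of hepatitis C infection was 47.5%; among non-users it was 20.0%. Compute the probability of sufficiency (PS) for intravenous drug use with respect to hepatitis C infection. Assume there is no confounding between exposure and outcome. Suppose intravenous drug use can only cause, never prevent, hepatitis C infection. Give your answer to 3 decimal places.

PS ≈ 0.344

p₁ = 0.475, p₀ = 0.2.
Under exogeneity and monotonicity, PS = (p₁ − p₀) / (1 − p₀).
PS = (0.475 − 0.2) / (1 − 0.2) = 0.275 / 0.8 ≈ 0.3437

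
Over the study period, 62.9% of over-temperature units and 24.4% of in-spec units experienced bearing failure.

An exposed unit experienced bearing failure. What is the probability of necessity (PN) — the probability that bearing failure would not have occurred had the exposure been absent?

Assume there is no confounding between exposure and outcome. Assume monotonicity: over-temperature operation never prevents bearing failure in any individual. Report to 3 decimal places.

PN ≈ 0.612

p₁ = 0.629, p₀ = 0.244.
Under exogeneity and monotonicity, PN = (p₁ − p₀) / p₁.
PN = (0.629 − 0.244) / 0.629 = 0.385 / 0.629 ≈ 0.6121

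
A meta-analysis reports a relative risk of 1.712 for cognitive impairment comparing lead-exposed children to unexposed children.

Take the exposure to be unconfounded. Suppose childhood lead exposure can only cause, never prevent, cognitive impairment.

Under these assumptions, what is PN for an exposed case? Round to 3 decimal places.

Under exogeneity and monotonicity, PN = (RR − 1) / RR = 1 − 1/RR.
PN = (1.712 − 1) / 1.712 = 0.712 / 1.712 ≈ 0.4159

PN ≈ 0.416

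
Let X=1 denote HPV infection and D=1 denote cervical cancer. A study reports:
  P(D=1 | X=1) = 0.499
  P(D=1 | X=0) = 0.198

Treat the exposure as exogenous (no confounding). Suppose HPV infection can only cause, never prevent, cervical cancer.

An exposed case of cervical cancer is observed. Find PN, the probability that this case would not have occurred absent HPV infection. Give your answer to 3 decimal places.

Let p₁ = 0.499, p₀ = 0.198.
Under exogeneity and monotonicity, PN = (p₁ − p₀) / p₁.
PN = (0.499 − 0.198) / 0.499 = 0.301 / 0.499 ≈ 0.6032

PN ≈ 0.603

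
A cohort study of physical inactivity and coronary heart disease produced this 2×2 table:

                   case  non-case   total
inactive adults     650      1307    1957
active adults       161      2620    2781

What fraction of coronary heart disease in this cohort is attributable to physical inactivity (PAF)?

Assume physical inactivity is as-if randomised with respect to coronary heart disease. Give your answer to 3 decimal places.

p₁ = P(outcome | exposed) = 650/1957 = 0.33214
p₀ = P(outcome | unexposed) = 161/2781 = 0.057893
Exposure prevalence π = 1957/4738 = 0.41304; overall risk P(Y=1) = 0.17117.
Under exogeneity, PAF = [P(Y=1) − p₀]/P(Y=1).
PAF = (0.17117 − 0.057893) / 0.17117 ≈ 0.6618

PAF ≈ 0.662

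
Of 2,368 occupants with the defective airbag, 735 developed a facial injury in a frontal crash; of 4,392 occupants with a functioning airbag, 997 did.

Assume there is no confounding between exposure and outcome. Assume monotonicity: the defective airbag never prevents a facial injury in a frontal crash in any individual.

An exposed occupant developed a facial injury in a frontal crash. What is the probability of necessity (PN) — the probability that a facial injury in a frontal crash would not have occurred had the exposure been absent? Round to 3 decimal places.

PN ≈ 0.269

p₁ = P(outcome | exposed) = 735/2368 = 0.31039
p₀ = P(outcome | unexposed) = 997/4392 = 0.227
Under exogeneity and monotonicity, PN = (p₁ − p₀) / p₁.
PN = (0.31039 − 0.227) / 0.31039 = 0.083385 / 0.31039 ≈ 0.2686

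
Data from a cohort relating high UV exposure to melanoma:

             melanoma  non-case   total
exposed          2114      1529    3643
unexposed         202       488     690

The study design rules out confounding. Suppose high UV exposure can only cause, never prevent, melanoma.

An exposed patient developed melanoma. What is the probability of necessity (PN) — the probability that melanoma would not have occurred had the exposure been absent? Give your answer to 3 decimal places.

PN ≈ 0.496

p₁ = P(outcome | exposed) = 2114/3643 = 0.58029
p₀ = P(outcome | unexposed) = 202/690 = 0.29275
Under exogeneity and monotonicity, PN = (p₁ − p₀)/p₁.
PN = (0.58029 − 0.29275) / 0.58029 ≈ 0.4955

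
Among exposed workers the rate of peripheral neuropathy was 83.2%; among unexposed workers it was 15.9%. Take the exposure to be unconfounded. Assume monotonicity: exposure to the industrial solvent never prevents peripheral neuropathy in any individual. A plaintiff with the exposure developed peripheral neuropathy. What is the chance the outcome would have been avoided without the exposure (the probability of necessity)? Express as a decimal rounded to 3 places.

PN ≈ 0.809

p₁ = 0.832, p₀ = 0.159.
Under exogeneity and monotonicity, PN = (p₁ − p₀) / p₁.
PN = (0.832 − 0.159) / 0.832 = 0.673 / 0.832 ≈ 0.8089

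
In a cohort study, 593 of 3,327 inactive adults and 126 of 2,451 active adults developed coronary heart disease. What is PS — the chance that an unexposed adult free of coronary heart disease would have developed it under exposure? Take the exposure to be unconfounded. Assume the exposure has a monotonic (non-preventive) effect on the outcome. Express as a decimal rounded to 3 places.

p₁ = P(outcome | exposed) = 593/3327 = 0.17824
p₀ = P(outcome | unexposed) = 126/2451 = 0.051408
Under exogeneity and monotonicity, PS = (p₁ − p₀) / (1 − p₀).
PS = (0.17824 − 0.051408) / (1 − 0.051408) = 0.12683 / 0.94859 ≈ 0.1337

PS ≈ 0.134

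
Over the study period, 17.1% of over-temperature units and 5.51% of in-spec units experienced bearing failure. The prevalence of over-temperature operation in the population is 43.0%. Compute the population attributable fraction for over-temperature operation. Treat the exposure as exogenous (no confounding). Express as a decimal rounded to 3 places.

p₁ = 0.171, p₀ = 0.0551.
Overall risk P(Y=1) = π·p₁ + (1−π)·p₀ = 0.43×0.171 + 0.57×0.0551 = 0.10494.
Under exogeneity, PAF = [P(Y=1) − p₀] / P(Y=1).
PAF = (0.10494 − 0.0551) / 0.10494 ≈ 0.4749

PAF ≈ 0.475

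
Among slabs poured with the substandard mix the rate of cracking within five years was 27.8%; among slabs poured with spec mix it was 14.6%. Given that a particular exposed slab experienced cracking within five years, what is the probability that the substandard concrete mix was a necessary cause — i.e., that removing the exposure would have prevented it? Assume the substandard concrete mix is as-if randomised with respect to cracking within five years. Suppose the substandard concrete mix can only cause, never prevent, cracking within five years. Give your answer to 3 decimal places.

PN ≈ 0.475

p₁ = 0.278, p₀ = 0.146.
Under exogeneity and monotonicity, PN = (p₁ − p₀) / p₁.
PN = (0.278 − 0.146) / 0.278 = 0.132 / 0.278 ≈ 0.4748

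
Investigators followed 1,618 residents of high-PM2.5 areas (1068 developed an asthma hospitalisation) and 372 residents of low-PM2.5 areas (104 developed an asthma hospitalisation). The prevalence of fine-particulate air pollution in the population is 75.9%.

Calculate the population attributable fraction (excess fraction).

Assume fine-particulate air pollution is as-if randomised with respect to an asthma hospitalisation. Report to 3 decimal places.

p₁ = P(outcome | exposed) = 1068/1618 = 0.66007
p₀ = P(outcome | unexposed) = 104/372 = 0.27957
Overall risk P(Y=1) = π·p₁ + (1−π)·p₀ = 0.759×0.66007 + 0.241×0.27957 = 0.56837.
Under exogeneity, PAF = [P(Y=1) − p₀] / P(Y=1).
PAF = (0.56837 − 0.27957) / 0.56837 ≈ 0.5081

PAF ≈ 0.508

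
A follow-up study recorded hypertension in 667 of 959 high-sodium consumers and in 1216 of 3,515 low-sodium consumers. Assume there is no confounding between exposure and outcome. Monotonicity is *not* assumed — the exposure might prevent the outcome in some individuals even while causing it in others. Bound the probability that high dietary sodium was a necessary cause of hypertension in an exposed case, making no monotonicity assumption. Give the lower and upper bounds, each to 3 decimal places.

0.503 ≤ PN ≤ 0.940

p₁ = P(outcome | exposed) = 667/959 = 0.69552
p₀ = P(outcome | unexposed) = 1216/3515 = 0.34595
Under exogeneity alone the bounds on PN are max{0,(p₁−p₀)/p₁} ≤ PN ≤ min{1,(1−p₀)/p₁}.
  lower = (p₁ − p₀)/p₁ = 0.34957 / 0.69552 ≈ 0.5026
  upper = min{1, (1 − p₀)/p₁} = 0.65405 / 0.69552 ≈ 0.9404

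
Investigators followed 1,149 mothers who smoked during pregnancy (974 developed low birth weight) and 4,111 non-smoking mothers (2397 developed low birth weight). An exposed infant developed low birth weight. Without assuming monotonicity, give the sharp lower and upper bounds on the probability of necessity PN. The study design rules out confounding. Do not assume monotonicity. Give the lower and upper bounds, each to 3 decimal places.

p₁ = P(outcome | exposed) = 974/1149 = 0.84769
p₀ = P(outcome | unexposed) = 2397/4111 = 0.58307
Under exogeneity alone the bounds on PN are max{0,(p₁−p₀)/p₁} ≤ PN ≤ min{1,(1−p₀)/p₁}.
  lower = (p₁ − p₀)/p₁ = 0.26462 / 0.84769 ≈ 0.3122
  upper = min{1, (1 − p₀)/p₁} = 0.41693 / 0.84769 ≈ 0.4918

0.312 ≤ PN ≤ 0.492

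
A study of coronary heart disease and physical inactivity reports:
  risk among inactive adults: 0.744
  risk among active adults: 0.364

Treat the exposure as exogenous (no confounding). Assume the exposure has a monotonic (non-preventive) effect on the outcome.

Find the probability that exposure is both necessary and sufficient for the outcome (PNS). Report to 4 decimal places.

Let p₁ = 0.744, p₀ = 0.364.
Under exogeneity and monotonicity, PNS = p₁ − p₀.
PNS = 0.744 − 0.364 = 0.38

PNS ≈ 0.3800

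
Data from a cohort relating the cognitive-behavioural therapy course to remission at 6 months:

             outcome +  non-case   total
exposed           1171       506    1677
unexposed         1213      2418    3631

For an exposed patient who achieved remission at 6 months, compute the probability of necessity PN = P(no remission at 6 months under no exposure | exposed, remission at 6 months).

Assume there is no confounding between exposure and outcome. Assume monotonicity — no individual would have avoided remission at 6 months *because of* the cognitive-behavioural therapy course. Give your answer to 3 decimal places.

p₁ = P(outcome | exposed) = 1171/1677 = 0.69827
p₀ = P(outcome | unexposed) = 1213/3631 = 0.33407
Under exogeneity and monotonicity, PN = (p₁ − p₀) / p₁.
PN = (0.69827 − 0.33407) / 0.69827 = 0.3642 / 0.69827 ≈ 0.5216

PN ≈ 0.522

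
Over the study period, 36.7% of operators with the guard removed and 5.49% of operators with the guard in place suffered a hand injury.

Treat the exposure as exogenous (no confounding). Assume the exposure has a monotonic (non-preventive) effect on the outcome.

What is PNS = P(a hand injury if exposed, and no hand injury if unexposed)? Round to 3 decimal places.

PNS ≈ 0.312

p₁ = 0.367, p₀ = 0.0549.
Under exogeneity and monotonicity, PNS = p₁ − p₀.
PNS = 0.367 − 0.0549 = 0.3121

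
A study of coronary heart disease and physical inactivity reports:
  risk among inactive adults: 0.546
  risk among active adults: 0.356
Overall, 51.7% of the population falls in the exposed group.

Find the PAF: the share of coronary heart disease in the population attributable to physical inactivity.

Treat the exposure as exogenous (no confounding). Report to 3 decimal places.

Let p₁ = 0.546, p₀ = 0.356.
Overall risk P(Y=1) = π·p₁ + (1−π)·p₀ = 0.517×0.546 + 0.483×0.356 = 0.45423.
Under exogeneity, PAF = [P(Y=1) − p₀] / P(Y=1).
PAF = (0.45423 − 0.356) / 0.45423 ≈ 0.2163

PAF ≈ 0.216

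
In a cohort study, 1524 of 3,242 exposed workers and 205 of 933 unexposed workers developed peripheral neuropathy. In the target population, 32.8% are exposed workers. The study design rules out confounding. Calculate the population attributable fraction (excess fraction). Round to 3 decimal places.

p₁ = P(outcome | exposed) = 1524/3242 = 0.47008
p₀ = P(outcome | unexposed) = 205/933 = 0.21972
Overall risk P(Y=1) = π·p₁ + (1−π)·p₀ = 0.328×0.47008 + 0.672×0.21972 = 0.30184.
Under exogeneity, PAF = [P(Y=1) − p₀] / P(Y=1).
PAF = (0.30184 − 0.21972) / 0.30184 ≈ 0.2721

PAF ≈ 0.272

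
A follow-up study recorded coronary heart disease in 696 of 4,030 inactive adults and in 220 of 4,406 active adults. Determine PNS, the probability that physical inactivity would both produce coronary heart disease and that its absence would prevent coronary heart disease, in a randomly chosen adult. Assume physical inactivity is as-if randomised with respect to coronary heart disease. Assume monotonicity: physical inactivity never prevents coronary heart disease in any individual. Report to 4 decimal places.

p₁ = P(outcome | exposed) = 696/4030 = 0.1727
p₀ = P(outcome | unexposed) = 220/4406 = 0.049932
Under exogeneity and monotonicity, PNS = p₁ − p₀.
PNS = 0.1727 − 0.049932 = 0.12277

PNS ≈ 0.1228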